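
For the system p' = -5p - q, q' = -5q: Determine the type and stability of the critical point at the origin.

stable improper node

A = [[-5,-1],[0,-5]]; det(A-λI) = λ^2 + 10λ + 25.
repeated λ = -5 with a single eigenvector.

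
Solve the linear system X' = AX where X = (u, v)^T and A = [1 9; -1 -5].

u(t) = -3C_1e^(-2t) - 3C_2te^(-2t) - C_2e^(-2t), v(t) = C_1e^(-2t) + C_2te^(-2t)

Coefficient matrix A = [[1, 9], [-1, -5]].
Characteristic polynomial det(A - λI) = λ^2 + 4λ + 4 = 0.
Single eigenvalue λ = -2 with algebraic multiplicity 2.
Eigenvector v = (-3,1); generalized eigenvector w with (A-λI)w=v is (-1,0).
General solution: e^(-2t)[C_1·v + C_2·(t·v + w)].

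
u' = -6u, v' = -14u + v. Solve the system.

Coefficient matrix A = [[-6, 0], [-14, 1]].
Characteristic polynomial det(A - λI) = λ^2 + 5λ - 6 = 0.
Eigenvalues λ = -6, 1.
For λ=-6: (A-λI) row 2 is [-14, 7], so an eigenvector is (-1, -2).
For λ=1: (A-λI) row 1 is [-7, 0], so an eigenvector is (0, 1).
General solution: K_1e^(-6t)(-1,-2) + K_2e^(t)(0,1).

u(t) = -K_1e^(-6t), v(t) = -2K_1e^(-6t) + K_2e^(t)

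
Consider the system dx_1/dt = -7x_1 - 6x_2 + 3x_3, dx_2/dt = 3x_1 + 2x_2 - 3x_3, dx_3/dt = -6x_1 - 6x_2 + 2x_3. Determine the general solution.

x_1(t) = c_1e^(-4t) - c_2e^(2t) + c_3e^(-t), x_2(t) = c_2e^(2t) - c_3e^(-t), x_3(t) = c_1e^(-4t) - c_2e^(2t)

Coefficient matrix A = [[-7, -6, 3], [3, 2, -3], [-6, -6, 2]].
det(A - λI) = 0 gives eigenvalues λ = -4, 2, -1.
For λ=-4: eigenvector (1,0,1).
For λ=2: eigenvector (-1,1,-1).
For λ=-1: eigenvector (1,-1,0).
General solution: c_1e^(-4t)(1,0,1) + c_2e^(2t)(-1,1,-1) + c_3e^(-t)(1,-1,0).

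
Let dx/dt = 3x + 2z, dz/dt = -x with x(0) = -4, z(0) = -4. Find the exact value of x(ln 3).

A = [[3,2],[-1,0]]; eigenvalues λ = 2, 1.
Eigenvectors: (2,-1) for λ=2, (1,-1) for λ=1.
From the initial condition, c_1 = -8, c_2 = 12.
x(ln 3) = (-8)(3^2)(2) + (12)(3^1)(1) = -108.

-108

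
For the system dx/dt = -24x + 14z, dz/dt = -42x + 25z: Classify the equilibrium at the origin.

A = [[-24,14],[-42,25]]; det(A-λI) = λ^2 - λ - 12.
λ = 4, -3: opposite signs.

saddle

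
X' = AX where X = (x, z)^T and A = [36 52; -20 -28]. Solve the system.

x(t) = 3C_1e^(4t)sin(4t) + 2C_1e^(4t)cos(4t) + 2C_2e^(4t)sin(4t) - 3C_2e^(4t)cos(4t), z(t) = -2C_1e^(4t)sin(4t) - C_1e^(4t)cos(4t) - C_2e^(4t)sin(4t) + 2C_2e^(4t)cos(4t)

Coefficient matrix A = [[36, 52], [-20, -28]].
Characteristic polynomial det(A - λI) = λ^2 - 8λ + 32 = 0.
Eigenvalues λ = 4 ± 4i (complex conjugate pair).
For λ=4+4i: an eigenvector is (2,-1) - i(3,-2) = (2 - 3i, -1 + 2i).
A real fundamental pair from Re and Im of e^((4+4i)t)v: X_1 = e^(4t)(cos(4t)·(2,-1) + sin(4t)·(3,-2)), X_2 = e^(4t)(sin(4t)·(2,-1) - cos(4t)·(3,-2)).
General solution: C_1X_1 + C_2X_2.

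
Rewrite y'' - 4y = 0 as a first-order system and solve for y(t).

y(t) = K_1e^(-2t) + K_2e^(2t)

Let x_1 = y, x_2 = y'. Then x_1' = x_2 and x_2' = 4x_1.
A = [[0,1],[4,0]]; det(A-λI) = λ^2 - 4.
Eigenvalues λ = -2, 2 with eigenvectors (1,-2), (1,2).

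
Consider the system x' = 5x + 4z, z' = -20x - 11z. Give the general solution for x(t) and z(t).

x(t) = -C_1e^(-3t)cos(4t) - C_2e^(-3t)sin(4t), z(t) = C_1e^(-3t)sin(4t) + 2C_1e^(-3t)cos(4t) + 2C_2e^(-3t)sin(4t) - C_2e^(-3t)cos(4t)

Coefficient matrix A = [[5, 4], [-20, -11]].
Characteristic polynomial det(A - λI) = λ^2 + 6λ + 25 = 0.
Eigenvalues λ = -3 ± 4i (complex conjugate pair).
For λ=-3+4i: an eigenvector is (-1,2) - i(0,1) = (-1, 2 - i).
A real fundamental pair from Re and Im of e^((-3+4i)t)v: X_1 = e^(-3t)(cos(4t)·(-1,2) + sin(4t)·(0,1)), X_2 = e^(-3t)(sin(4t)·(-1,2) - cos(4t)·(0,1)).
General solution: C_1X_1 + C_2X_2.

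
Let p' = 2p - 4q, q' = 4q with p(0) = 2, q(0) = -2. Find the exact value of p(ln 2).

56

A = [[2,-4],[0,4]]; eigenvalues λ = 4, 2.
Eigenvectors: (2,-1) for λ=4, (-1,0) for λ=2.
From the initial condition, c_1 = 2, c_2 = 2.
p(ln 2) = (2)(2^4)(2) + (2)(2^2)(-1) = 56.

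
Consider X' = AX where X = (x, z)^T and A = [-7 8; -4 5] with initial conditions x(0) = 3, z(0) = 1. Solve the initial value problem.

Coefficient matrix A = [[-7, 8], [-4, 5]].
Characteristic polynomial det(A - λI) = λ^2 + 2λ - 3 = 0.
Eigenvalues λ = -3, 1.
For λ=-3: (A-λI) row 1 is [-4, 8], so an eigenvector is (2, 1).
For λ=1: (A-λI) row 1 is [-8, 8], so an eigenvector is (-1, -1).
General solution: c_1e^(-3t)(2,1) + c_2e^(t)(-1,-1).
Applying x(0)=3, z(0)=1 gives c_1=2, c_2=1.

x(t) = -e^(t) + 4e^(-3t), z(t) = -e^(t) + 2e^(-3t)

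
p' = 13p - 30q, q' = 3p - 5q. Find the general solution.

p(t) = C_1e^(4t)sin(3t) - 3C_1e^(4t)cos(3t) - 3C_2e^(4t)sin(3t) - C_2e^(4t)cos(3t), q(t) = -C_1e^(4t)cos(3t) - C_2e^(4t)sin(3t)

Coefficient matrix A = [[13, -30], [3, -5]].
Characteristic polynomial det(A - λI) = λ^2 - 8λ + 25 = 0.
Eigenvalues λ = 4 ± 3i (complex conjugate pair).
For λ=4+3i: an eigenvector is (-3,-1) - i(1,0) = (-3 - i, -1).
A real fundamental pair from Re and Im of e^((4+3i)t)v: X_1 = e^(4t)(cos(3t)·(-3,-1) + sin(3t)·(1,0)), X_2 = e^(4t)(sin(3t)·(-3,-1) - cos(3t)·(1,0)).
General solution: C_1X_1 + C_2X_2.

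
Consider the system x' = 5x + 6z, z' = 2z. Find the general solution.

x(t) = -2C_1e^(2t) + C_2e^(5t), z(t) = C_1e^(2t)

Coefficient matrix A = [[5, 6], [0, 2]].
Characteristic polynomial det(A - λI) = λ^2 - 7λ + 10 = 0.
Eigenvalues λ = 2, 5.
For λ=2: (A-λI) row 1 is [3, 6], so an eigenvector is (-2, 1).
For λ=5: (A-λI) row 1 is [0, 6], so an eigenvector is (1, 0).
General solution: C_1e^(2t)(-2,1) + C_2e^(5t)(1,0).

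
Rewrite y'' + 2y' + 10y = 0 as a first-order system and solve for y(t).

Let x_1 = y, x_2 = y'. Then x_1' = x_2 and x_2' = -10x_1 - 2x_2.
A = [[0,1],[-10,-2]]; det(A-λI) = λ^2 + 2λ + 10.
Eigenvalues λ = -1 ± 3i.

y(t) = C_1e^(-t)cos(3t) + C_2e^(-t)sin(3t)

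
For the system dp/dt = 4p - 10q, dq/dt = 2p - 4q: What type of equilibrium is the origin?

center

A = [[4,-10],[2,-4]]; det(A-λI) = λ^2 + 4.
λ = 0 ± 2i: zero real part.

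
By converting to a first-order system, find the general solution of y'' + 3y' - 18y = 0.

y(t) = C_1e^(3t) + C_2e^(-6t)

Let x_1 = y, x_2 = y'. Then x_1' = x_2 and x_2' = 18x_1 - 3x_2.
A = [[0,1],[18,-3]]; det(A-λI) = λ^2 + 3λ - 18.
Eigenvalues λ = 3, -6 with eigenvectors (1,3), (1,-6).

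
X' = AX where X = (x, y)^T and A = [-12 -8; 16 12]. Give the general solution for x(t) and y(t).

Coefficient matrix A = [[-12, -8], [16, 12]].
Characteristic polynomial det(A - λI) = λ^2 - 16 = 0.
Eigenvalues λ = 4, -4.
For λ=4: (A-λI) row 1 is [-16, -8], so an eigenvector is (-1, 2).
For λ=-4: (A-λI) row 1 is [-8, -8], so an eigenvector is (1, -1).
General solution: c_1e^(4t)(-1,2) + c_2e^(-4t)(1,-1).

x(t) = -c_1e^(4t) + c_2e^(-4t), y(t) = 2c_1e^(4t) - c_2e^(-4t)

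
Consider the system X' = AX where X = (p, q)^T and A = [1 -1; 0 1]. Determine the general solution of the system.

p(t) = c_1e^(t) + c_2te^(t) - 3c_2e^(t), q(t) = -c_2e^(t)

Coefficient matrix A = [[1, -1], [0, 1]].
Characteristic polynomial det(A - λI) = λ^2 - 2λ + 1 = 0.
Single eigenvalue λ = 1 with algebraic multiplicity 2.
Eigenvector v = (1,0); generalized eigenvector w with (A-λI)w=v is (-3,-1).
General solution: e^(t)[c_1·v + c_2·(t·v + w)].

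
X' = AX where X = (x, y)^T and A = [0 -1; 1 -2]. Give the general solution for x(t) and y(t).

x(t) = -C_1e^(-t) - C_2te^(-t), y(t) = -C_1e^(-t) - C_2te^(-t) + C_2e^(-t)

Coefficient matrix A = [[0, -1], [1, -2]].
Characteristic polynomial det(A - λI) = λ^2 + 2λ + 1 = 0.
Single eigenvalue λ = -1 with algebraic multiplicity 2.
Eigenvector v = (-1,-1); generalized eigenvector w with (A-λI)w=v is (0,1).
General solution: e^(-t)[C_1·v + C_2·(t·v + w)].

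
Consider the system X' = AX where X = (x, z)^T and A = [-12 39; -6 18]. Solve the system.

x(t) = 3C_1e^(3t)sin(3t) + 2C_1e^(3t)cos(3t) + 2C_2e^(3t)sin(3t) - 3C_2e^(3t)cos(3t), z(t) = C_1e^(3t)sin(3t) + C_1e^(3t)cos(3t) + C_2e^(3t)sin(3t) - C_2e^(3t)cos(3t)

Coefficient matrix A = [[-12, 39], [-6, 18]].
Characteristic polynomial det(A - λI) = λ^2 - 6λ + 18 = 0.
Eigenvalues λ = 3 ± 3i (complex conjugate pair).
For λ=3+3i: an eigenvector is (2,1) - i(3,1) = (2 - 3i, 1 - i).
A real fundamental pair from Re and Im of e^((3+3i)t)v: X_1 = e^(3t)(cos(3t)·(2,1) + sin(3t)·(3,1)), X_2 = e^(3t)(sin(3t)·(2,1) - cos(3t)·(3,1)).
General solution: C_1X_1 + C_2X_2.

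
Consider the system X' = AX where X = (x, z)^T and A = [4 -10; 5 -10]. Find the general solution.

x(t) = K_1e^(-3t)sin(t) + 3K_1e^(-3t)cos(t) + 3K_2e^(-3t)sin(t) - K_2e^(-3t)cos(t), z(t) = K_1e^(-3t)sin(t) + 2K_1e^(-3t)cos(t) + 2K_2e^(-3t)sin(t) - K_2e^(-3t)cos(t)

Coefficient matrix A = [[4, -10], [5, -10]].
Characteristic polynomial det(A - λI) = λ^2 + 6λ + 10 = 0.
Eigenvalues λ = -3 ± i (complex conjugate pair).
For λ=-3+i: an eigenvector is (3,2) - i(1,1) = (3 - i, 2 - i).
A real fundamental pair from Re and Im of e^((-3+i)t)v: X_1 = e^(-3t)(cos(t)·(3,2) + sin(t)·(1,1)), X_2 = e^(-3t)(sin(t)·(3,2) - cos(t)·(1,1)).
General solution: K_1X_1 + K_2X_2.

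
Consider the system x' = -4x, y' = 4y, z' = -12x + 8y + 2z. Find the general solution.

x(t) = c_1e^(-4t), y(t) = c_3e^(4t), z(t) = 2c_1e^(-4t) - c_2e^(2t) + 4c_3e^(4t)

Coefficient matrix A = [[-4, 0, 0], [0, 4, 0], [-12, 8, 2]].
det(A - λI) = 0 gives eigenvalues λ = -4, 2, 4.
For λ=-4: eigenvector (1,0,2).
For λ=2: eigenvector (0,0,-1).
For λ=4: eigenvector (0,1,4).
General solution: c_1e^(-4t)(1,0,2) + c_2e^(2t)(0,0,-1) + c_3e^(4t)(0,1,4).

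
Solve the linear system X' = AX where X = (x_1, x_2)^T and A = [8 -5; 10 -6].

Coefficient matrix A = [[8, -5], [10, -6]].
Characteristic polynomial det(A - λI) = λ^2 - 2λ + 2 = 0.
Eigenvalues λ = 1 ± i (complex conjugate pair).
For λ=1+i: an eigenvector is (1,1) - i(2,3) = (1 - 2i, 1 - 3i).
A real fundamental pair from Re and Im of e^((1+i)t)v: X_1 = e^(t)(cos(t)·(1,1) + sin(t)·(2,3)), X_2 = e^(t)(sin(t)·(1,1) - cos(t)·(2,3)).
General solution: K_1X_1 + K_2X_2.

x_1(t) = 2K_1e^(t)sin(t) + K_1e^(t)cos(t) + K_2e^(t)sin(t) - 2K_2e^(t)cos(t), x_2(t) = 3K_1e^(t)sin(t) + K_1e^(t)cos(t) + K_2e^(t)sin(t) - 3K_2e^(t)cos(t)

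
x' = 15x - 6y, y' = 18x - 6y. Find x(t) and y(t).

Coefficient matrix A = [[15, -6], [18, -6]].
Characteristic polynomial det(A - λI) = λ^2 - 9λ + 18 = 0.
Eigenvalues λ = 3, 6.
For λ=3: (A-λI) row 1 is [12, -6], so an eigenvector is (1, 2).
For λ=6: (A-λI) row 1 is [9, -6], so an eigenvector is (2, 3).
General solution: K_1e^(3t)(1,2) + K_2e^(6t)(2,3).

x(t) = K_1e^(3t) + 2K_2e^(6t), y(t) = 2K_1e^(3t) + 3K_2e^(6t)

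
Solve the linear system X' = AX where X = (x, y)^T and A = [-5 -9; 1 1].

Coefficient matrix A = [[-5, -9], [1, 1]].
Characteristic polynomial det(A - λI) = λ^2 + 4λ + 4 = 0.
Single eigenvalue λ = -2 with algebraic multiplicity 2.
Eigenvector v = (-3,1); generalized eigenvector w with (A-λI)w=v is (-2,1).
General solution: e^(-2t)[K_1·v + K_2·(t·v + w)].

x(t) = -3K_1e^(-2t) - 3K_2te^(-2t) - 2K_2e^(-2t), y(t) = K_1e^(-2t) + K_2te^(-2t) + K_2e^(-2t)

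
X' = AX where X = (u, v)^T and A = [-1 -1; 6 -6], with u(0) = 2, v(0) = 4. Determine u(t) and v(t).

u(t) = 2e^(-3t), v(t) = 4e^(-3t)

Coefficient matrix A = [[-1, -1], [6, -6]].
Characteristic polynomial det(A - λI) = λ^2 + 7λ + 12 = 0.
Eigenvalues λ = -4, -3.
For λ=-4: (A-λI) row 1 is [3, -1], so an eigenvector is (-1, -3).
For λ=-3: (A-λI) row 1 is [2, -1], so an eigenvector is (1, 2).
General solution: K_1e^(-4t)(-1,-3) + K_2e^(-3t)(1,2).
Applying u(0)=2, v(0)=4 gives K_1=0, K_2=2.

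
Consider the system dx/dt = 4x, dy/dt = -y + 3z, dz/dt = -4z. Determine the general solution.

x(t) = K_1e^(4t), y(t) = K_2e^(-t) - K_3e^(-4t), z(t) = K_3e^(-4t)

Coefficient matrix A = [[4, 0, 0], [0, -1, 3], [0, 0, -4]].
det(A - λI) = 0 gives eigenvalues λ = 4, -1, -4.
For λ=4: eigenvector (1,0,0).
For λ=-1: eigenvector (0,1,0).
For λ=-4: eigenvector (0,-1,1).
General solution: K_1e^(4t)(1,0,0) + K_2e^(-t)(0,1,0) + K_3e^(-4t)(0,-1,1).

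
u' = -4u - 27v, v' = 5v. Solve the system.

u(t) = -3c_1e^(5t) - c_2e^(-4t), v(t) = c_1e^(5t)

Coefficient matrix A = [[-4, -27], [0, 5]].
Characteristic polynomial det(A - λI) = λ^2 - λ - 20 = 0.
Eigenvalues λ = 5, -4.
For λ=5: (A-λI) row 1 is [-9, -27], so an eigenvector is (-3, 1).
For λ=-4: (A-λI) row 1 is [0, -27], so an eigenvector is (-1, 0).
General solution: c_1e^(5t)(-3,1) + c_2e^(-4t)(-1,0).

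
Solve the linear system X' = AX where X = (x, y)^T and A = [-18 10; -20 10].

Coefficient matrix A = [[-18, 10], [-20, 10]].
Characteristic polynomial det(A - λI) = λ^2 + 8λ + 20 = 0.
Eigenvalues λ = -4 ± 2i (complex conjugate pair).
For λ=-4+2i: an eigenvector is (2,3) - i(1,1) = (2 - i, 3 - i).
A real fundamental pair from Re and Im of e^((-4+2i)t)v: X_1 = e^(-4t)(cos(2t)·(2,3) + sin(2t)·(1,1)), X_2 = e^(-4t)(sin(2t)·(2,3) - cos(2t)·(1,1)).
General solution: C_1X_1 + C_2X_2.

x(t) = C_1e^(-4t)sin(2t) + 2C_1e^(-4t)cos(2t) + 2C_2e^(-4t)sin(2t) - C_2e^(-4t)cos(2t), y(t) = C_1e^(-4t)sin(2t) + 3C_1e^(-4t)cos(2t) + 3C_2e^(-4t)sin(2t) - C_2e^(-4t)cos(2t)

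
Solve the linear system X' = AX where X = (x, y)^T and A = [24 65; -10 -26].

Coefficient matrix A = [[24, 65], [-10, -26]].
Characteristic polynomial det(A - λI) = λ^2 + 2λ + 26 = 0.
Eigenvalues λ = -1 ± 5i (complex conjugate pair).
For λ=-1+5i: an eigenvector is (2,-1) - i(-3,1) = (2 + 3i, -1 - i).
A real fundamental pair from Re and Im of e^((-1+5i)t)v: X_1 = e^(-t)(cos(5t)·(2,-1) + sin(5t)·(-3,1)), X_2 = e^(-t)(sin(5t)·(2,-1) - cos(5t)·(-3,1)).
General solution: K_1X_1 + K_2X_2.

x(t) = -3K_1e^(-t)sin(5t) + 2K_1e^(-t)cos(5t) + 2K_2e^(-t)sin(5t) + 3K_2e^(-t)cos(5t), y(t) = K_1e^(-t)sin(5t) - K_1e^(-t)cos(5t) - K_2e^(-t)sin(5t) - K_2e^(-t)cos(5t)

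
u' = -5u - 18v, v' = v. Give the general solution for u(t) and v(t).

Coefficient matrix A = [[-5, -18], [0, 1]].
Characteristic polynomial det(A - λI) = λ^2 + 4λ - 5 = 0.
Eigenvalues λ = 1, -5.
For λ=1: (A-λI) row 1 is [-6, -18], so an eigenvector is (3, -1).
For λ=-5: (A-λI) row 1 is [0, -18], so an eigenvector is (1, 0).
General solution: K_1e^(t)(3,-1) + K_2e^(-5t)(1,0).

u(t) = 3K_1e^(t) + K_2e^(-5t), v(t) = -K_1e^(t)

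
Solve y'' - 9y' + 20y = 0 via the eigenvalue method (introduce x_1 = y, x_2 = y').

Let x_1 = y, x_2 = y'. Then x_1' = x_2 and x_2' = -20x_1 + 9x_2.
A = [[0,1],[-20,9]]; det(A-λI) = λ^2 - 9λ + 20.
Eigenvalues λ = 5, 4 with eigenvectors (1,5), (1,4).

y(t) = C_1e^(5t) + C_2e^(4t)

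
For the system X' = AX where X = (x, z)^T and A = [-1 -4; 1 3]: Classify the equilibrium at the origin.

A = [[-1,-4],[1,3]]; det(A-λI) = λ^2 - 2λ + 1.
repeated λ = 1 with a single eigenvector.

unstable improper node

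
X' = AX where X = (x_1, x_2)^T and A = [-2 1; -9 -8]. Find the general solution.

Coefficient matrix A = [[-2, 1], [-9, -8]].
Characteristic polynomial det(A - λI) = λ^2 + 10λ + 25 = 0.
Single eigenvalue λ = -5 with algebraic multiplicity 2.
Eigenvector v = (1,-3); generalized eigenvector w with (A-λI)w=v is (0,1).
General solution: e^(-5t)[K_1·v + K_2·(t·v + w)].

x_1(t) = K_1e^(-5t) + K_2te^(-5t), x_2(t) = -3K_1e^(-5t) - 3K_2te^(-5t) + K_2e^(-5t)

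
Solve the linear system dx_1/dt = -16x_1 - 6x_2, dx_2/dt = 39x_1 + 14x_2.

x_1(t) = C_1e^(-t)sin(3t) + C_1e^(-t)cos(3t) + C_2e^(-t)sin(3t) - C_2e^(-t)cos(3t), x_2(t) = -2C_1e^(-t)sin(3t) - 3C_1e^(-t)cos(3t) - 3C_2e^(-t)sin(3t) + 2C_2e^(-t)cos(3t)

Coefficient matrix A = [[-16, -6], [39, 14]].
Characteristic polynomial det(A - λI) = λ^2 + 2λ + 10 = 0.
Eigenvalues λ = -1 ± 3i (complex conjugate pair).
For λ=-1+3i: an eigenvector is (1,-3) - i(1,-2) = (1 - i, -3 + 2i).
A real fundamental pair from Re and Im of e^((-1+3i)t)v: X_1 = e^(-t)(cos(3t)·(1,-3) + sin(3t)·(1,-2)), X_2 = e^(-t)(sin(3t)·(1,-3) - cos(3t)·(1,-2)).
General solution: C_1X_1 + C_2X_2.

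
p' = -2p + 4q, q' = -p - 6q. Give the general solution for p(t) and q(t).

Coefficient matrix A = [[-2, 4], [-1, -6]].
Characteristic polynomial det(A - λI) = λ^2 + 8λ + 16 = 0.
Single eigenvalue λ = -4 with algebraic multiplicity 2.
Eigenvector v = (-2,1); generalized eigenvector w with (A-λI)w=v is (-1,0).
General solution: e^(-4t)[c_1·v + c_2·(t·v + w)].

p(t) = -2c_1e^(-4t) - 2c_2te^(-4t) - c_2e^(-4t), q(t) = c_1e^(-4t) + c_2te^(-4t)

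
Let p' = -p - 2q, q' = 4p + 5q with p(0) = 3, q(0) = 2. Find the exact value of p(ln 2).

-24

A = [[-1,-2],[4,5]]; eigenvalues λ = 1, 3.
Eigenvectors: (-1,1) for λ=1, (1,-2) for λ=3.
From the initial condition, c_1 = -8, c_2 = -5.
p(ln 2) = (-8)(2^1)(-1) + (-5)(2^3)(1) = -24.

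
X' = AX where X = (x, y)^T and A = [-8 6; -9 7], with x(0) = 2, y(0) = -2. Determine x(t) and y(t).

Coefficient matrix A = [[-8, 6], [-9, 7]].
Characteristic polynomial det(A - λI) = λ^2 + λ - 2 = 0.
Eigenvalues λ = 1, -2.
For λ=1: (A-λI) row 1 is [-9, 6], so an eigenvector is (-2, -3).
For λ=-2: (A-λI) row 1 is [-6, 6], so an eigenvector is (-1, -1).
General solution: c_1e^(t)(-2,-3) + c_2e^(-2t)(-1,-1).
Applying x(0)=2, y(0)=-2 gives c_1=4, c_2=-10.

x(t) = -8e^(t) + 10e^(-2t), y(t) = -12e^(t) + 10e^(-2t)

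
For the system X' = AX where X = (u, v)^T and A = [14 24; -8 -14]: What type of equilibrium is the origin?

A = [[14,24],[-8,-14]]; det(A-λI) = λ^2 - 4.
λ = 2, -2: opposite signs.

saddle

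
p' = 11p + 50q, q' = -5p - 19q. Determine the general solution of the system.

Coefficient matrix A = [[11, 50], [-5, -19]].
Characteristic polynomial det(A - λI) = λ^2 + 8λ + 41 = 0.
Eigenvalues λ = -4 ± 5i (complex conjugate pair).
For λ=-4+5i: an eigenvector is (1,0) - i(3,-1) = (1 - 3i, 0 + i).
A real fundamental pair from Re and Im of e^((-4+5i)t)v: X_1 = e^(-4t)(cos(5t)·(1,0) + sin(5t)·(3,-1)), X_2 = e^(-4t)(sin(5t)·(1,0) - cos(5t)·(3,-1)).
General solution: c_1X_1 + c_2X_2.

p(t) = 3c_1e^(-4t)sin(5t) + c_1e^(-4t)cos(5t) + c_2e^(-4t)sin(5t) - 3c_2e^(-4t)cos(5t), q(t) = -c_1e^(-4t)sin(5t) + c_2e^(-4t)cos(5t)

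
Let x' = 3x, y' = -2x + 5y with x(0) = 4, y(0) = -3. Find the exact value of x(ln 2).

32

A = [[3,0],[-2,5]]; eigenvalues λ = 5, 3.
Eigenvectors: (0,-1) for λ=5, (1,1) for λ=3.
From the initial condition, c_1 = 7, c_2 = 4.
x(ln 2) = (7)(2^5)(0) + (4)(2^3)(1) = 32.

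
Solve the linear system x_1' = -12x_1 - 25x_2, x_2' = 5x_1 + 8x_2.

Coefficient matrix A = [[-12, -25], [5, 8]].
Characteristic polynomial det(A - λI) = λ^2 + 4λ + 29 = 0.
Eigenvalues λ = -2 ± 5i (complex conjugate pair).
For λ=-2+5i: an eigenvector is (2,-1) - i(1,0) = (2 - i, -1).
A real fundamental pair from Re and Im of e^((-2+5i)t)v: X_1 = e^(-2t)(cos(5t)·(2,-1) + sin(5t)·(1,0)), X_2 = e^(-2t)(sin(5t)·(2,-1) - cos(5t)·(1,0)).
General solution: K_1X_1 + K_2X_2.

x_1(t) = K_1e^(-2t)sin(5t) + 2K_1e^(-2t)cos(5t) + 2K_2e^(-2t)sin(5t) - K_2e^(-2t)cos(5t), x_2(t) = -K_1e^(-2t)cos(5t) - K_2e^(-2t)sin(5t)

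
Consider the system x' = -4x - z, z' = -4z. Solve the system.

Coefficient matrix A = [[-4, -1], [0, -4]].
Characteristic polynomial det(A - λI) = λ^2 + 8λ + 16 = 0.
Single eigenvalue λ = -4 with algebraic multiplicity 2.
Eigenvector v = (1,0); generalized eigenvector w with (A-λI)w=v is (-3,-1).
General solution: e^(-4t)[C_1·v + C_2·(t·v + w)].

x(t) = C_1e^(-4t) + C_2te^(-4t) - 3C_2e^(-4t), z(t) = -C_2e^(-4t)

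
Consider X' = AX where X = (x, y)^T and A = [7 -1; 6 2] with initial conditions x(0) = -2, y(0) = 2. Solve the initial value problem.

x(t) = -8e^(5t) + 6e^(4t), y(t) = -16e^(5t) + 18e^(4t)

Coefficient matrix A = [[7, -1], [6, 2]].
Characteristic polynomial det(A - λI) = λ^2 - 9λ + 20 = 0.
Eigenvalues λ = 4, 5.
For λ=4: (A-λI) row 1 is [3, -1], so an eigenvector is (1, 3).
For λ=5: (A-λI) row 1 is [2, -1], so an eigenvector is (1, 2).
General solution: C_1e^(4t)(1,3) + C_2e^(5t)(1,2).
Applying x(0)=-2, y(0)=2 gives C_1=6, C_2=-8.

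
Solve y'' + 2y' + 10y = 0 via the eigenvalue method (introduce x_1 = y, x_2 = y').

y(t) = C_1e^(-t)cos(3t) + C_2e^(-t)sin(3t)

Let x_1 = y, x_2 = y'. Then x_1' = x_2 and x_2' = -10x_1 - 2x_2.
A = [[0,1],[-10,-2]]; det(A-λI) = λ^2 + 2λ + 10.
Eigenvalues λ = -1 ± 3i.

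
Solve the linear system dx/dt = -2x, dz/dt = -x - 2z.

x(t) = K_2e^(-2t), z(t) = -K_1e^(-2t) - K_2te^(-2t) - 2K_2e^(-2t)

Coefficient matrix A = [[-2, 0], [-1, -2]].
Characteristic polynomial det(A - λI) = λ^2 + 4λ + 4 = 0.
Single eigenvalue λ = -2 with algebraic multiplicity 2.
Eigenvector v = (0,-1); generalized eigenvector w with (A-λI)w=v is (1,-2).
General solution: e^(-2t)[K_1·v + K_2·(t·v + w)].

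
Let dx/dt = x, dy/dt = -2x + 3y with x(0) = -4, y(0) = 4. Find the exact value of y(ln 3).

204

A = [[1,0],[-2,3]]; eigenvalues λ = 1, 3.
Eigenvectors: (-1,-1) for λ=1, (0,1) for λ=3.
From the initial condition, c_1 = 4, c_2 = 8.
y(ln 3) = (4)(3^1)(-1) + (8)(3^3)(1) = 204.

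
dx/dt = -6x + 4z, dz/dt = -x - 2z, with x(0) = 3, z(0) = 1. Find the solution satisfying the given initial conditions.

Coefficient matrix A = [[-6, 4], [-1, -2]].
Characteristic polynomial det(A - λI) = λ^2 + 8λ + 16 = 0.
Single eigenvalue λ = -4 with algebraic multiplicity 2.
Eigenvector v = (-2,-1); generalized eigenvector w with (A-λI)w=v is (1,0).
General solution: e^(-4t)[C_1·v + C_2·(t·v + w)].
Applying x(0)=3, z(0)=1 gives C_1=-1, C_2=1.

x(t) = -2te^(-4t) + 3e^(-4t), z(t) = -te^(-4t) + e^(-4t)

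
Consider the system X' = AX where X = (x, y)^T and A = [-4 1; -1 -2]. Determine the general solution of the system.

Coefficient matrix A = [[-4, 1], [-1, -2]].
Characteristic polynomial det(A - λI) = λ^2 + 6λ + 9 = 0.
Single eigenvalue λ = -3 with algebraic multiplicity 2.
Eigenvector v = (1,1); generalized eigenvector w with (A-λI)w=v is (2,3).
General solution: e^(-3t)[C_1·v + C_2·(t·v + w)].

x(t) = C_1e^(-3t) + C_2te^(-3t) + 2C_2e^(-3t), y(t) = C_1e^(-3t) + C_2te^(-3t) + 3C_2e^(-3t)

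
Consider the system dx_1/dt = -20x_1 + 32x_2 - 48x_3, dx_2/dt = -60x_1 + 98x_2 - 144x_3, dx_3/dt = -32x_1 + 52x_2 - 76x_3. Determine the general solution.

Coefficient matrix A = [[-20, 32, -48], [-60, 98, -144], [-32, 52, -76]].
det(A - λI) = 0 gives eigenvalues λ = -4, 2, 4.
For λ=-4: eigenvector (1,2,1).
For λ=2: eigenvector (0,-3,-2).
For λ=4: eigenvector (2,12,7).
General solution: C_1e^(-4t)(1,2,1) + C_2e^(2t)(0,-3,-2) + C_3e^(4t)(2,12,7).

x_1(t) = C_1e^(-4t) + 2C_3e^(4t), x_2(t) = 2C_1e^(-4t) - 3C_2e^(2t) + 12C_3e^(4t), x_3(t) = C_1e^(-4t) - 2C_2e^(2t) + 7C_3e^(4t)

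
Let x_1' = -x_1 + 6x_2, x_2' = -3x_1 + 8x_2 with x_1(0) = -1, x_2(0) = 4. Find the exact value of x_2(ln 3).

A = [[-1,6],[-3,8]]; eigenvalues λ = 2, 5.
Eigenvectors: (2,1) for λ=2, (1,1) for λ=5.
From the initial condition, c_1 = -5, c_2 = 9.
x_2(ln 3) = (-5)(3^2)(1) + (9)(3^5)(1) = 2142.

2142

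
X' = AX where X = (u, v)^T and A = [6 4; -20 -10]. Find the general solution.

u(t) = C_1e^(-2t)sin(4t) - C_2e^(-2t)cos(4t), v(t) = -2C_1e^(-2t)sin(4t) + C_1e^(-2t)cos(4t) + C_2e^(-2t)sin(4t) + 2C_2e^(-2t)cos(4t)

Coefficient matrix A = [[6, 4], [-20, -10]].
Characteristic polynomial det(A - λI) = λ^2 + 4λ + 20 = 0.
Eigenvalues λ = -2 ± 4i (complex conjugate pair).
For λ=-2+4i: an eigenvector is (0,1) - i(1,-2) = (0 - i, 1 + 2i).
A real fundamental pair from Re and Im of e^((-2+4i)t)v: X_1 = e^(-2t)(cos(4t)·(0,1) + sin(4t)·(1,-2)), X_2 = e^(-2t)(sin(4t)·(0,1) - cos(4t)·(1,-2)).
General solution: C_1X_1 + C_2X_2.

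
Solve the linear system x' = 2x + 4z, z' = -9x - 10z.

x(t) = 2C_1e^(-4t) + 2C_2te^(-4t) + C_2e^(-4t), z(t) = -3C_1e^(-4t) - 3C_2te^(-4t) - C_2e^(-4t)

Coefficient matrix A = [[2, 4], [-9, -10]].
Characteristic polynomial det(A - λI) = λ^2 + 8λ + 16 = 0.
Single eigenvalue λ = -4 with algebraic multiplicity 2.
Eigenvector v = (2,-3); generalized eigenvector w with (A-λI)w=v is (1,-1).
General solution: e^(-4t)[C_1·v + C_2·(t·v + w)].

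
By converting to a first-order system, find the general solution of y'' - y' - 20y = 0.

y(t) = K_1e^(5t) + K_2e^(-4t)

Let x_1 = y, x_2 = y'. Then x_1' = x_2 and x_2' = 20x_1 + x_2.
A = [[0,1],[20,1]]; det(A-λI) = λ^2 - λ - 20.
Eigenvalues λ = 5, -4 with eigenvectors (1,5), (1,-4).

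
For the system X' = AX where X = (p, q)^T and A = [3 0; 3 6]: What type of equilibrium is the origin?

unstable node

A = [[3,0],[3,6]]; det(A-λI) = λ^2 - 9λ + 18.
λ = 3, 6: both positive.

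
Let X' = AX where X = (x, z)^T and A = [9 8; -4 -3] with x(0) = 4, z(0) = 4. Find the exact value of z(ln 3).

-1908

A = [[9,8],[-4,-3]]; eigenvalues λ = 5, 1.
Eigenvectors: (-2,1) for λ=5, (1,-1) for λ=1.
From the initial condition, c_1 = -8, c_2 = -12.
z(ln 3) = (-8)(3^5)(1) + (-12)(3^1)(-1) = -1908.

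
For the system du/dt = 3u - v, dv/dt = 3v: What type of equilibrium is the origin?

unstable improper node

A = [[3,-1],[0,3]]; det(A-λI) = λ^2 - 6λ + 9.
repeated λ = 3 with a single eigenvector.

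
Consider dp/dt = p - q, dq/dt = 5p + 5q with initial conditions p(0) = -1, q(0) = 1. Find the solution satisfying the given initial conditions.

p(t) = e^(3t)sin(t) - e^(3t)cos(t), q(t) = -3e^(3t)sin(t) + e^(3t)cos(t)

Coefficient matrix A = [[1, -1], [5, 5]].
Characteristic polynomial det(A - λI) = λ^2 - 6λ + 10 = 0.
Eigenvalues λ = 3 ± i (complex conjugate pair).
For λ=3+i: an eigenvector is (0,1) - i(-1,2) = (0 + i, 1 - 2i).
A real fundamental pair from Re and Im of e^((3+i)t)v: X_1 = e^(3t)(cos(t)·(0,1) + sin(t)·(-1,2)), X_2 = e^(3t)(sin(t)·(0,1) - cos(t)·(-1,2)).
General solution: C_1X_1 + C_2X_2.
Applying p(0)=-1, q(0)=1 gives C_1=-1, C_2=-1.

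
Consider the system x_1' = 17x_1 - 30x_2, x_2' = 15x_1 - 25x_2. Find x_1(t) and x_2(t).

x_1(t) = -c_1e^(-4t)sin(3t) - 3c_1e^(-4t)cos(3t) - 3c_2e^(-4t)sin(3t) + c_2e^(-4t)cos(3t), x_2(t) = -c_1e^(-4t)sin(3t) - 2c_1e^(-4t)cos(3t) - 2c_2e^(-4t)sin(3t) + c_2e^(-4t)cos(3t)

Coefficient matrix A = [[17, -30], [15, -25]].
Characteristic polynomial det(A - λI) = λ^2 + 8λ + 25 = 0.
Eigenvalues λ = -4 ± 3i (complex conjugate pair).
For λ=-4+3i: an eigenvector is (-3,-2) - i(-1,-1) = (-3 + i, -2 + i).
A real fundamental pair from Re and Im of e^((-4+3i)t)v: X_1 = e^(-4t)(cos(3t)·(-3,-2) + sin(3t)·(-1,-1)), X_2 = e^(-4t)(sin(3t)·(-3,-2) - cos(3t)·(-1,-1)).
General solution: c_1X_1 + c_2X_2.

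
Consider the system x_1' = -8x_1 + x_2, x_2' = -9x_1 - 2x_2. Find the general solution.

x_1(t) = -K_1e^(-5t) - K_2te^(-5t) + K_2e^(-5t), x_2(t) = -3K_1e^(-5t) - 3K_2te^(-5t) + 2K_2e^(-5t)

Coefficient matrix A = [[-8, 1], [-9, -2]].
Characteristic polynomial det(A - λI) = λ^2 + 10λ + 25 = 0.
Single eigenvalue λ = -5 with algebraic multiplicity 2.
Eigenvector v = (-1,-3); generalized eigenvector w with (A-λI)w=v is (1,2).
General solution: e^(-5t)[K_1·v + K_2·(t·v + w)].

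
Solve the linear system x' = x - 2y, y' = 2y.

Coefficient matrix A = [[1, -2], [0, 2]].
Characteristic polynomial det(A - λI) = λ^2 - 3λ + 2 = 0.
Eigenvalues λ = 1, 2.
For λ=1: (A-λI) row 1 is [0, -2], so an eigenvector is (-1, 0).
For λ=2: (A-λI) row 1 is [-1, -2], so an eigenvector is (2, -1).
General solution: C_1e^(t)(-1,0) + C_2e^(2t)(2,-1).

x(t) = -C_1e^(t) + 2C_2e^(2t), y(t) = -C_2e^(2t)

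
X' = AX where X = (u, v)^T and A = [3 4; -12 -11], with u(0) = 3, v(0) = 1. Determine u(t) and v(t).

Coefficient matrix A = [[3, 4], [-12, -11]].
Characteristic polynomial det(A - λI) = λ^2 + 8λ + 15 = 0.
Eigenvalues λ = -5, -3.
For λ=-5: (A-λI) row 1 is [8, 4], so an eigenvector is (-1, 2).
For λ=-3: (A-λI) row 1 is [6, 4], so an eigenvector is (-2, 3).
General solution: C_1e^(-5t)(-1,2) + C_2e^(-3t)(-2,3).
Applying u(0)=3, v(0)=1 gives C_1=11, C_2=-7.

u(t) = 14e^(-3t) - 11e^(-5t), v(t) = -21e^(-3t) + 22e^(-5t)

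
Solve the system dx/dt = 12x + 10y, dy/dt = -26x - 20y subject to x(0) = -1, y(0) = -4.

x(t) = -28e^(-4t)sin(2t) - e^(-4t)cos(2t), y(t) = 45e^(-4t)sin(2t) - 4e^(-4t)cos(2t)

Coefficient matrix A = [[12, 10], [-26, -20]].
Characteristic polynomial det(A - λI) = λ^2 + 8λ + 20 = 0.
Eigenvalues λ = -4 ± 2i (complex conjugate pair).
For λ=-4+2i: an eigenvector is (-2,3) - i(-1,2) = (-2 + i, 3 - 2i).
A real fundamental pair from Re and Im of e^((-4+2i)t)v: X_1 = e^(-4t)(cos(2t)·(-2,3) + sin(2t)·(-1,2)), X_2 = e^(-4t)(sin(2t)·(-2,3) - cos(2t)·(-1,2)).
General solution: C_1X_1 + C_2X_2.
Applying x(0)=-1, y(0)=-4 gives C_1=6, C_2=11.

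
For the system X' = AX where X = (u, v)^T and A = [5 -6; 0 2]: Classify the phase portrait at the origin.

A = [[5,-6],[0,2]]; det(A-λI) = λ^2 - 7λ + 10.
λ = 5, 2: both positive.

unstable node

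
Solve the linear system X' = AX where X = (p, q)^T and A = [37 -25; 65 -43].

p(t) = K_1e^(-3t)sin(5t) + 2K_1e^(-3t)cos(5t) + 2K_2e^(-3t)sin(5t) - K_2e^(-3t)cos(5t), q(t) = 2K_1e^(-3t)sin(5t) + 3K_1e^(-3t)cos(5t) + 3K_2e^(-3t)sin(5t) - 2K_2e^(-3t)cos(5t)

Coefficient matrix A = [[37, -25], [65, -43]].
Characteristic polynomial det(A - λI) = λ^2 + 6λ + 34 = 0.
Eigenvalues λ = -3 ± 5i (complex conjugate pair).
For λ=-3+5i: an eigenvector is (2,3) - i(1,2) = (2 - i, 3 - 2i).
A real fundamental pair from Re and Im of e^((-3+5i)t)v: X_1 = e^(-3t)(cos(5t)·(2,3) + sin(5t)·(1,2)), X_2 = e^(-3t)(sin(5t)·(2,3) - cos(5t)·(1,2)).
General solution: K_1X_1 + K_2X_2.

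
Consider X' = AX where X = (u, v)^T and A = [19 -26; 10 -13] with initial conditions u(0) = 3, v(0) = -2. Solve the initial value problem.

Coefficient matrix A = [[19, -26], [10, -13]].
Characteristic polynomial det(A - λI) = λ^2 - 6λ + 13 = 0.
Eigenvalues λ = 3 ± 2i (complex conjugate pair).
For λ=3+2i: an eigenvector is (3,2) - i(-2,-1) = (3 + 2i, 2 + i).
A real fundamental pair from Re and Im of e^((3+2i)t)v: X_1 = e^(3t)(cos(2t)·(3,2) + sin(2t)·(-2,-1)), X_2 = e^(3t)(sin(2t)·(3,2) - cos(2t)·(-2,-1)).
General solution: K_1X_1 + K_2X_2.
Applying u(0)=3, v(0)=-2 gives K_1=-7, K_2=12.

u(t) = 50e^(3t)sin(2t) + 3e^(3t)cos(2t), v(t) = 31e^(3t)sin(2t) - 2e^(3t)cos(2t)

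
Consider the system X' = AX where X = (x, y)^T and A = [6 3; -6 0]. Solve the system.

x(t) = -K_1e^(3t)cos(3t) - K_2e^(3t)sin(3t), y(t) = K_1e^(3t)sin(3t) + K_1e^(3t)cos(3t) + K_2e^(3t)sin(3t) - K_2e^(3t)cos(3t)

Coefficient matrix A = [[6, 3], [-6, 0]].
Characteristic polynomial det(A - λI) = λ^2 - 6λ + 18 = 0.
Eigenvalues λ = 3 ± 3i (complex conjugate pair).
For λ=3+3i: an eigenvector is (-1,1) - i(0,1) = (-1, 1 - i).
A real fundamental pair from Re and Im of e^((3+3i)t)v: X_1 = e^(3t)(cos(3t)·(-1,1) + sin(3t)·(0,1)), X_2 = e^(3t)(sin(3t)·(-1,1) - cos(3t)·(0,1)).
General solution: K_1X_1 + K_2X_2.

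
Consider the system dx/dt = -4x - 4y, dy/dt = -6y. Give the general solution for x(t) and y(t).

Coefficient matrix A = [[-4, -4], [0, -6]].
Characteristic polynomial det(A - λI) = λ^2 + 10λ + 24 = 0.
Eigenvalues λ = -6, -4.
For λ=-6: (A-λI) row 1 is [2, -4], so an eigenvector is (2, 1).
For λ=-4: (A-λI) row 1 is [0, -4], so an eigenvector is (1, 0).
General solution: c_1e^(-6t)(2,1) + c_2e^(-4t)(1,0).

x(t) = 2c_1e^(-6t) + c_2e^(-4t), y(t) = c_1e^(-6t)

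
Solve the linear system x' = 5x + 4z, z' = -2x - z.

Coefficient matrix A = [[5, 4], [-2, -1]].
Characteristic polynomial det(A - λI) = λ^2 - 4λ + 3 = 0.
Eigenvalues λ = 3, 1.
For λ=3: (A-λI) row 1 is [2, 4], so an eigenvector is (-2, 1).
For λ=1: (A-λI) row 1 is [4, 4], so an eigenvector is (1, -1).
General solution: K_1e^(3t)(-2,1) + K_2e^(t)(1,-1).

x(t) = -2K_1e^(3t) + K_2e^(t), z(t) = K_1e^(3t) - K_2e^(t)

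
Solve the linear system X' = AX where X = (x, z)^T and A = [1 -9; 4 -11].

Coefficient matrix A = [[1, -9], [4, -11]].
Characteristic polynomial det(A - λI) = λ^2 + 10λ + 25 = 0.
Single eigenvalue λ = -5 with algebraic multiplicity 2.
Eigenvector v = (-3,-2); generalized eigenvector w with (A-λI)w=v is (-2,-1).
General solution: e^(-5t)[C_1·v + C_2·(t·v + w)].

x(t) = -3C_1e^(-5t) - 3C_2te^(-5t) - 2C_2e^(-5t), z(t) = -2C_1e^(-5t) - 2C_2te^(-5t) - C_2e^(-5t)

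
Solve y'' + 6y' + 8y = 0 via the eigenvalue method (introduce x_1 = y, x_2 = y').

y(t) = C_1e^(-4t) + C_2e^(-2t)

Let x_1 = y, x_2 = y'. Then x_1' = x_2 and x_2' = -8x_1 - 6x_2.
A = [[0,1],[-8,-6]]; det(A-λI) = λ^2 + 6λ + 8.
Eigenvalues λ = -4, -2 with eigenvectors (1,-4), (1,-2).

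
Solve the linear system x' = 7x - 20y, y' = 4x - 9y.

Coefficient matrix A = [[7, -20], [4, -9]].
Characteristic polynomial det(A - λI) = λ^2 + 2λ + 17 = 0.
Eigenvalues λ = -1 ± 4i (complex conjugate pair).
For λ=-1+4i: an eigenvector is (-2,-1) - i(1,0) = (-2 - i, -1).
A real fundamental pair from Re and Im of e^((-1+4i)t)v: X_1 = e^(-t)(cos(4t)·(-2,-1) + sin(4t)·(1,0)), X_2 = e^(-t)(sin(4t)·(-2,-1) - cos(4t)·(1,0)).
General solution: C_1X_1 + C_2X_2.

x(t) = C_1e^(-t)sin(4t) - 2C_1e^(-t)cos(4t) - 2C_2e^(-t)sin(4t) - C_2e^(-t)cos(4t), y(t) = -C_1e^(-t)cos(4t) - C_2e^(-t)sin(4t)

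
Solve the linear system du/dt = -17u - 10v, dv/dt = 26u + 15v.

u(t) = 2K_1e^(-t)sin(2t) + K_1e^(-t)cos(2t) + K_2e^(-t)sin(2t) - 2K_2e^(-t)cos(2t), v(t) = -3K_1e^(-t)sin(2t) - 2K_1e^(-t)cos(2t) - 2K_2e^(-t)sin(2t) + 3K_2e^(-t)cos(2t)

Coefficient matrix A = [[-17, -10], [26, 15]].
Characteristic polynomial det(A - λI) = λ^2 + 2λ + 5 = 0.
Eigenvalues λ = -1 ± 2i (complex conjugate pair).
For λ=-1+2i: an eigenvector is (1,-2) - i(2,-3) = (1 - 2i, -2 + 3i).
A real fundamental pair from Re and Im of e^((-1+2i)t)v: X_1 = e^(-t)(cos(2t)·(1,-2) + sin(2t)·(2,-3)), X_2 = e^(-t)(sin(2t)·(1,-2) - cos(2t)·(2,-3)).
General solution: K_1X_1 + K_2X_2.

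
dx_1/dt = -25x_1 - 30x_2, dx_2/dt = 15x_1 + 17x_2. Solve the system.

x_1(t) = c_1e^(-4t)sin(3t) - 3c_1e^(-4t)cos(3t) - 3c_2e^(-4t)sin(3t) - c_2e^(-4t)cos(3t), x_2(t) = -c_1e^(-4t)sin(3t) + 2c_1e^(-4t)cos(3t) + 2c_2e^(-4t)sin(3t) + c_2e^(-4t)cos(3t)

Coefficient matrix A = [[-25, -30], [15, 17]].
Characteristic polynomial det(A - λI) = λ^2 + 8λ + 25 = 0.
Eigenvalues λ = -4 ± 3i (complex conjugate pair).
For λ=-4+3i: an eigenvector is (-3,2) - i(1,-1) = (-3 - i, 2 + i).
A real fundamental pair from Re and Im of e^((-4+3i)t)v: X_1 = e^(-4t)(cos(3t)·(-3,2) + sin(3t)·(1,-1)), X_2 = e^(-4t)(sin(3t)·(-3,2) - cos(3t)·(1,-1)).
General solution: c_1X_1 + c_2X_2.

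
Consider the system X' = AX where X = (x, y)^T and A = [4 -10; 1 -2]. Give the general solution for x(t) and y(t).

Coefficient matrix A = [[4, -10], [1, -2]].
Characteristic polynomial det(A - λI) = λ^2 - 2λ + 2 = 0.
Eigenvalues λ = 1 ± i (complex conjugate pair).
For λ=1+i: an eigenvector is (3,1) - i(-1,0) = (3 + i, 1).
A real fundamental pair from Re and Im of e^((1+i)t)v: X_1 = e^(t)(cos(t)·(3,1) + sin(t)·(-1,0)), X_2 = e^(t)(sin(t)·(3,1) - cos(t)·(-1,0)).
General solution: c_1X_1 + c_2X_2.

x(t) = -c_1e^(t)sin(t) + 3c_1e^(t)cos(t) + 3c_2e^(t)sin(t) + c_2e^(t)cos(t), y(t) = c_1e^(t)cos(t) + c_2e^(t)sin(t)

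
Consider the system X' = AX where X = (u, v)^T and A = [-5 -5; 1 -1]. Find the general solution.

Coefficient matrix A = [[-5, -5], [1, -1]].
Characteristic polynomial det(A - λI) = λ^2 + 6λ + 10 = 0.
Eigenvalues λ = -3 ± i (complex conjugate pair).
For λ=-3+i: an eigenvector is (-1,0) - i(2,-1) = (-1 - 2i, 0 + i).
A real fundamental pair from Re and Im of e^((-3+i)t)v: X_1 = e^(-3t)(cos(t)·(-1,0) + sin(t)·(2,-1)), X_2 = e^(-3t)(sin(t)·(-1,0) - cos(t)·(2,-1)).
General solution: C_1X_1 + C_2X_2.

u(t) = 2C_1e^(-3t)sin(t) - C_1e^(-3t)cos(t) - C_2e^(-3t)sin(t) - 2C_2e^(-3t)cos(t), v(t) = -C_1e^(-3t)sin(t) + C_2e^(-3t)cos(t)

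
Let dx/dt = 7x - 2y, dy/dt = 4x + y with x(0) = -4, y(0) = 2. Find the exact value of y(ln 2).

-224

A = [[7,-2],[4,1]]; eigenvalues λ = 5, 3.
Eigenvectors: (1,1) for λ=5, (1,2) for λ=3.
From the initial condition, c_1 = -10, c_2 = 6.
y(ln 2) = (-10)(2^5)(1) + (6)(2^3)(2) = -224.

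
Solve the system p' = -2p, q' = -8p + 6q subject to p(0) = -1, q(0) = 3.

p(t) = -e^(-2t), q(t) = 4e^(6t) - e^(-2t)

Coefficient matrix A = [[-2, 0], [-8, 6]].
Characteristic polynomial det(A - λI) = λ^2 - 4λ - 12 = 0.
Eigenvalues λ = -2, 6.
For λ=-2: (A-λI) row 2 is [-8, 8], so an eigenvector is (-1, -1).
For λ=6: (A-λI) row 1 is [-8, 0], so an eigenvector is (0, 1).
General solution: K_1e^(-2t)(-1,-1) + K_2e^(6t)(0,1).
Applying p(0)=-1, q(0)=3 gives K_1=1, K_2=4.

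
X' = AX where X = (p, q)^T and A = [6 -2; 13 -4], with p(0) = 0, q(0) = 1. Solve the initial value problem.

Coefficient matrix A = [[6, -2], [13, -4]].
Characteristic polynomial det(A - λI) = λ^2 - 2λ + 2 = 0.
Eigenvalues λ = 1 ± i (complex conjugate pair).
For λ=1+i: an eigenvector is (1,3) - i(-1,-2) = (1 + i, 3 + 2i).
A real fundamental pair from Re and Im of e^((1+i)t)v: X_1 = e^(t)(cos(t)·(1,3) + sin(t)·(-1,-2)), X_2 = e^(t)(sin(t)·(1,3) - cos(t)·(-1,-2)).
General solution: C_1X_1 + C_2X_2.
Applying p(0)=0, q(0)=1 gives C_1=1, C_2=-1.

p(t) = -2e^(t)sin(t), q(t) = -5e^(t)sin(t) + e^(t)cos(t)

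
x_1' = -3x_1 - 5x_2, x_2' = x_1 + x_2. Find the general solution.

x_1(t) = 2C_1e^(-t)sin(t) - C_1e^(-t)cos(t) - C_2e^(-t)sin(t) - 2C_2e^(-t)cos(t), x_2(t) = -C_1e^(-t)sin(t) + C_2e^(-t)cos(t)

Coefficient matrix A = [[-3, -5], [1, 1]].
Characteristic polynomial det(A - λI) = λ^2 + 2λ + 2 = 0.
Eigenvalues λ = -1 ± i (complex conjugate pair).
For λ=-1+i: an eigenvector is (-1,0) - i(2,-1) = (-1 - 2i, 0 + i).
A real fundamental pair from Re and Im of e^((-1+i)t)v: X_1 = e^(-t)(cos(t)·(-1,0) + sin(t)·(2,-1)), X_2 = e^(-t)(sin(t)·(-1,0) - cos(t)·(2,-1)).
General solution: C_1X_1 + C_2X_2.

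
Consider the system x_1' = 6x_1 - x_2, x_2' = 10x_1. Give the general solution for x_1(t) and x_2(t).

x_1(t) = K_1e^(3t)sin(t) - K_2e^(3t)cos(t), x_2(t) = 3K_1e^(3t)sin(t) - K_1e^(3t)cos(t) - K_2e^(3t)sin(t) - 3K_2e^(3t)cos(t)

Coefficient matrix A = [[6, -1], [10, 0]].
Characteristic polynomial det(A - λI) = λ^2 - 6λ + 10 = 0.
Eigenvalues λ = 3 ± i (complex conjugate pair).
For λ=3+i: an eigenvector is (0,-1) - i(1,3) = (0 - i, -1 - 3i).
A real fundamental pair from Re and Im of e^((3+i)t)v: X_1 = e^(3t)(cos(t)·(0,-1) + sin(t)·(1,3)), X_2 = e^(3t)(sin(t)·(0,-1) - cos(t)·(1,3)).
General solution: K_1X_1 + K_2X_2.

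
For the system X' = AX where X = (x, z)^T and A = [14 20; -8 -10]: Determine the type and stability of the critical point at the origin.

unstable spiral

A = [[14,20],[-8,-10]]; det(A-λI) = λ^2 - 4λ + 20.
λ = 2 ± 4i: positive real part.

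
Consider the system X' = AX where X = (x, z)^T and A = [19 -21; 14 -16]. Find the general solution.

x(t) = -C_1e^(-2t) - 3C_2e^(5t), z(t) = -C_1e^(-2t) - 2C_2e^(5t)

Coefficient matrix A = [[19, -21], [14, -16]].
Characteristic polynomial det(A - λI) = λ^2 - 3λ - 10 = 0.
Eigenvalues λ = -2, 5.
For λ=-2: (A-λI) row 1 is [21, -21], so an eigenvector is (-1, -1).
For λ=5: (A-λI) row 1 is [14, -21], so an eigenvector is (-3, -2).
General solution: C_1e^(-2t)(-1,-1) + C_2e^(5t)(-3,-2).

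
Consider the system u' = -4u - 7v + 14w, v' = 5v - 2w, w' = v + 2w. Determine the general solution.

Coefficient matrix A = [[-4, -7, 14], [0, 5, -2], [0, 1, 2]].
det(A - λI) = 0 gives eigenvalues λ = -4, 3, 4.
For λ=-4: eigenvector (1,0,0).
For λ=3: eigenvector (1,1,1).
For λ=4: eigenvector (0,-2,-1).
General solution: K_1e^(-4t)(1,0,0) + K_2e^(3t)(1,1,1) + K_3e^(4t)(0,-2,-1).

u(t) = K_1e^(-4t) + K_2e^(3t), v(t) = K_2e^(3t) - 2K_3e^(4t), w(t) = K_2e^(3t) - K_3e^(4t)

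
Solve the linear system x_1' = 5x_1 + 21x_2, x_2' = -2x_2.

Coefficient matrix A = [[5, 21], [0, -2]].
Characteristic polynomial det(A - λI) = λ^2 - 3λ - 10 = 0.
Eigenvalues λ = -2, 5.
For λ=-2: (A-λI) row 1 is [7, 21], so an eigenvector is (-3, 1).
For λ=5: (A-λI) row 1 is [0, 21], so an eigenvector is (-1, 0).
General solution: C_1e^(-2t)(-3,1) + C_2e^(5t)(-1,0).

x_1(t) = -3C_1e^(-2t) - C_2e^(5t), x_2(t) = C_1e^(-2t)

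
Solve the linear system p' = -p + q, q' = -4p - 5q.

Coefficient matrix A = [[-1, 1], [-4, -5]].
Characteristic polynomial det(A - λI) = λ^2 + 6λ + 9 = 0.
Single eigenvalue λ = -3 with algebraic multiplicity 2.
Eigenvector v = (1,-2); generalized eigenvector w with (A-λI)w=v is (0,1).
General solution: e^(-3t)[C_1·v + C_2·(t·v + w)].

p(t) = C_1e^(-3t) + C_2te^(-3t), q(t) = -2C_1e^(-3t) - 2C_2te^(-3t) + C_2e^(-3t)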